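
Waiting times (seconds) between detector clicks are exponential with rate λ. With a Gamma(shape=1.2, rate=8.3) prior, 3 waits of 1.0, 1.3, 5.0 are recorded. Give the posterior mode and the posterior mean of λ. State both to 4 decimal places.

posterior mode = 0.2051, posterior mean = 0.2692

Σ times = 7.3. Posterior: Gamma(shape = 1.2+3 = 4.2, rate = 8.3+7.3 = 15.6).
Mode = (α−1)/β = 3.2/15.6 = 0.2051.
Mean = α/β = 4.2/15.6 = 0.2692.
The posterior is right-skewed, so the mean exceeds the mode.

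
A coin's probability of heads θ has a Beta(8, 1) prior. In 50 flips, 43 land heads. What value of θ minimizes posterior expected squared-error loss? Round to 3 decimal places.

0.864

Posterior: Beta(8+43, 1+7) = Beta(51, 8).
Mode = (51−1)/(51+8−2) = 50/57 = 0.877.
Mean = 51/(51+8) = 51/59 = 0.864.
Squared-error loss ⇒ the optimal estimator is the posterior mean.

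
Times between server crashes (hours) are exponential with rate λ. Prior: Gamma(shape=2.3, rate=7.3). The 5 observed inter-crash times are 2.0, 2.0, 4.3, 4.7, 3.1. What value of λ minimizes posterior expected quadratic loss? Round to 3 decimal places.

0.312

Σ times = 16.1. Posterior: Gamma(shape = 2.3+5 = 7.3, rate = 7.3+16.1 = 23.4).
Mode = (α−1)/β = 6.3/23.4 = 0.269.
Mean = α/β = 7.3/23.4 = 0.312.
Quadratic loss ⇒ the optimal estimator is the posterior mean.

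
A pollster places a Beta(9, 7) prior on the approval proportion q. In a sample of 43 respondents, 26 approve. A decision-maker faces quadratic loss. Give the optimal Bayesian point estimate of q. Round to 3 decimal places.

Posterior: Beta(9+26, 7+17) = Beta(35, 24).
Mode = (35−1)/(35+24−2) = 34/57 = 0.596.
Mean = 35/(35+24) = 35/59 = 0.593.
Quadratic loss ⇒ the optimal estimator is the posterior mean.

0.593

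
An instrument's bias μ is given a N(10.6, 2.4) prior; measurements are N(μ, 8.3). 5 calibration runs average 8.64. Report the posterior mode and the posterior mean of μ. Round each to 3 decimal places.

MAP = 9.441, posterior mean = 9.441

Posterior for μ is Normal. Precision-weighted mean: (1/2.4·10.6 + 5/8.3·8.64) / (1/2.4 + 5/8.3) = 9.441.
A Normal posterior is symmetric, so mode = mean.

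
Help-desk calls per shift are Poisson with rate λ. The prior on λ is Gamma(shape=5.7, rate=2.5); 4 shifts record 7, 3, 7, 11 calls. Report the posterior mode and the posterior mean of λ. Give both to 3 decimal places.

MAP: 5.031. Posterior mean: 5.185.

Σ counts = 28. Posterior: Gamma(shape = 5.7+28 = 33.7, rate = 2.5+4 = 6.5).
Mode = (α−1)/β = 32.7/6.5 = 5.031.
Mean = α/β = 33.7/6.5 = 5.185.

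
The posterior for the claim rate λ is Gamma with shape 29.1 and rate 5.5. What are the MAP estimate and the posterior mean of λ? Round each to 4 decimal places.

MAP = 5.1091, posterior mean = 5.2909

Mode = (α−1)/β = 28.1/5.5 = 5.1091.
Mean = α/β = 29.1/5.5 = 5.2909.
The mean is pulled above the mode by the posterior's right skew.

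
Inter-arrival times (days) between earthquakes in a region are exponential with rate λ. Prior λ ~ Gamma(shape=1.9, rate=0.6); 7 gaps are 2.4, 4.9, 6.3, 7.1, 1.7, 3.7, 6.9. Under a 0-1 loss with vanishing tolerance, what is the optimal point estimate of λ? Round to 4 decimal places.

0.2351

Σ times = 33.0. Posterior: Gamma(shape = 1.9+7 = 8.9, rate = 0.6+33.0 = 33.6).
Mode = (α−1)/β = 7.9/33.6 = 0.2351.
Mean = α/β = 8.9/33.6 = 0.2649.
This is the posterior mode — the MAP estimate.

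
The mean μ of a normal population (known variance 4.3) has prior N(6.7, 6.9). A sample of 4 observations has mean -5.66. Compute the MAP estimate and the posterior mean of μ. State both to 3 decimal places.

MAP: -3.994. Posterior mean: -3.994.

Posterior for μ is Normal. Precision-weighted mean: (1/6.9·6.7 + 4/4.3·-5.66) / (1/6.9 + 4/4.3) = -3.994.
A Normal posterior is symmetric, so mode = mean.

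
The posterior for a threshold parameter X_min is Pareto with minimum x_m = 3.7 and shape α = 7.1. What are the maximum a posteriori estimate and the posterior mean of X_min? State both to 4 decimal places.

The Pareto density is strictly decreasing on [x_m, ∞), so the mode is x_m = 3.7000.
Mean = α·x_m/(α−1) = 7.1·3.7/6.1 = 4.3066.

MAP = 3.7000; posterior mean = 4.3066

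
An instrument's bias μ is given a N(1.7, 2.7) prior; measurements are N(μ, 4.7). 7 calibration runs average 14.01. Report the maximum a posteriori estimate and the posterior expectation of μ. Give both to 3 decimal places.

Posterior for μ is Normal. Precision-weighted mean: (1/2.7·1.7 + 7/4.7·14.01) / (1/2.7 + 7/4.7) = 11.558.
A Normal posterior is symmetric, so mode = mean.

maximum a posteriori estimate = 11.558, posterior expectation = 11.558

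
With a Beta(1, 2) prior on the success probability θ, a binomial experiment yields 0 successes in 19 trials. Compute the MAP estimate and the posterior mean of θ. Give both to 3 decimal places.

Posterior: Beta(1+0, 2+19) = Beta(1, 21).
Since α = 1 ≤ 1 and β > 1, the Beta density is monotone decreasing on [0,1]; the mode is at 0.
Mean = 1/(1+21) = 0.045.
Right-skewed posterior ⇒ mode < mean.

MAP estimate = 0.000, posterior mean = 0.045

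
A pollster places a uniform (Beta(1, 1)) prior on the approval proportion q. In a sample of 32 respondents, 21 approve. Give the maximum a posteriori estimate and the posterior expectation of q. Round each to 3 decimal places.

Posterior: Beta(1+21, 1+11) = Beta(22, 12).
Mode = (22−1)/(22+12−2) = 21/32 = 0.656.
With a flat prior the MAP equals the MLE, 21/32.
Mean = 22/(22+12) = 22/34 = 0.647.

q_MAP = 0.656, E[q|data] = 0.647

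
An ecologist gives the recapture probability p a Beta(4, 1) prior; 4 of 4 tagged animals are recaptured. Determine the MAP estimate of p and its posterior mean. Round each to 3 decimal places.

MAP = 1.000; posterior mean = 0.889

Posterior: Beta(4+4, 1+0) = Beta(8, 1).
Since β = 1 ≤ 1 and α > 1, the Beta density is monotone increasing on [0,1]; the mode is at 1.
Mean = 8/(8+1) = 0.889.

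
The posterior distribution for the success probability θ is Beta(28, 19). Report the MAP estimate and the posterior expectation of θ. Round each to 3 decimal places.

MAP = 0.600, posterior mean = 0.596

Mode = (28−1)/(28+19−2) = 27/45 = 0.600.
Mean = 28/(28+19) = 28/47 = 0.596.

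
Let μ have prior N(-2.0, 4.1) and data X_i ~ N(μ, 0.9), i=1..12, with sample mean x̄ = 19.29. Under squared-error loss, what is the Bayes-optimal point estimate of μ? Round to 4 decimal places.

18.9075

Posterior for μ is Normal. Precision-weighted mean: (1/4.1·-2.0 + 12/0.9·19.29) / (1/4.1 + 12/0.9) = 18.9075.
A Normal posterior is symmetric, so mode = mean.
Squared-error loss ⇒ the optimal estimator is the posterior mean.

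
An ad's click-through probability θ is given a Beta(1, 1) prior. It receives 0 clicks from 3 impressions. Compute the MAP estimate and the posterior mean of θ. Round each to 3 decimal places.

Posterior: Beta(1+0, 1+3) = Beta(1, 4).
Since α = 1 ≤ 1 and β > 1, the Beta density is monotone decreasing on [0,1]; the mode is at 0.
Mean = 1/(1+4) = 0.200.

MAP = 0.000, posterior mean = 0.200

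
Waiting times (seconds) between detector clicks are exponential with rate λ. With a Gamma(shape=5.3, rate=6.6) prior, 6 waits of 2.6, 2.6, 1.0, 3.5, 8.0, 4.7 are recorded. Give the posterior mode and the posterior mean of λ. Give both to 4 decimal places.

MAP = 0.3552; posterior mean = 0.3897

Σ times = 22.4. Posterior: Gamma(shape = 5.3+6 = 11.3, rate = 6.6+22.4 = 29.0).
Mode = (α−1)/β = 10.3/29.0 = 0.3552.
Mean = α/β = 11.3/29.0 = 0.3897.
The mean is pulled above the mode by the posterior's right skew.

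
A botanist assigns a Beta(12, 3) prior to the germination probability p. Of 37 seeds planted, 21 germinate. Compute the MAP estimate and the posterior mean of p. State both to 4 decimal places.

Posterior: Beta(12+21, 3+16) = Beta(33, 19).
Mode = (33−1)/(33+19−2) = 32/50 = 0.6400.
Mean = 33/(33+19) = 33/52 = 0.6346.

MAP: 0.6400. Posterior mean: 0.6346.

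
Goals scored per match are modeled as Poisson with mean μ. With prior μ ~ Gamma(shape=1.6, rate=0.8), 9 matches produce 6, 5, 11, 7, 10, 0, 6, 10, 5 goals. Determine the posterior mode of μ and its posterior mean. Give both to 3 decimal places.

MAP = 6.184; posterior mean = 6.286

Σ counts = 60. Posterior: Gamma(shape = 1.6+60 = 61.6, rate = 0.8+9 = 9.8).
Mode = (α−1)/β = 60.6/9.8 = 6.184.
Mean = α/β = 61.6/9.8 = 6.286.
Right-skewed posterior ⇒ mode < mean.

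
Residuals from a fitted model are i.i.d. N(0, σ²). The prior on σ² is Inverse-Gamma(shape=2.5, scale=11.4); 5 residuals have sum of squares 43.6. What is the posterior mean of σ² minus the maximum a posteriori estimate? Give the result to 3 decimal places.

2.767

Posterior: Inverse-Gamma(shape = 2.5+5/2 = 5.0, scale = 11.4+43.6/2 = 33.2).
Mode = β/(α+1) = 33.2/6.0 = 5.533.
Mean = β/(α−1) = 33.2/4.0 = 8.300.
Difference = 8.300 − 5.533 = 2.767.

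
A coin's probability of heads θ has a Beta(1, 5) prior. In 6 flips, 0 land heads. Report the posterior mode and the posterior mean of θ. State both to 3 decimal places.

Posterior: Beta(1+0, 5+6) = Beta(1, 11).
Since α = 1 ≤ 1 and β > 1, the Beta density is monotone decreasing on [0,1]; the mode is at 0.
Mean = 1/(1+11) = 0.083.

MAP = 0.000, posterior mean = 0.083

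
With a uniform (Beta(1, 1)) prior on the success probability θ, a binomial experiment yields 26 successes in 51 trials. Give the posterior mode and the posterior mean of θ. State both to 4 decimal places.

posterior mode = 0.5098, posterior mean = 0.5094

Posterior: Beta(1+26, 1+25) = Beta(27, 26).
Mode = (27−1)/(27+26−2) = 26/51 = 0.5098.
Mean = 27/(27+26) = 27/53 = 0.5094.
Mode > mean: the posterior has a left tail.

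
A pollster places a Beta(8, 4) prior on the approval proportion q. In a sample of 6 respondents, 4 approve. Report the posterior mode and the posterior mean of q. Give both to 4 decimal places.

Posterior: Beta(8+4, 4+2) = Beta(12, 6).
Mode = (12−1)/(12+6−2) = 11/16 = 0.6875.
Mean = 12/(12+6) = 12/18 = 0.6667.

MAP = 0.6875, posterior mean = 0.6667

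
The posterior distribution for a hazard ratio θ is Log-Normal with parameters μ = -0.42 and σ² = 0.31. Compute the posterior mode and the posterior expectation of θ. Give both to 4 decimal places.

posterior mode = 0.4819, posterior expectation = 0.7672

Mode = exp(μ − σ²) = exp(-0.73) = 0.4819.
Mean = exp(μ + σ²/2) = exp(-0.265) = 0.7672.
The mean is pulled above the mode by the posterior's right skew.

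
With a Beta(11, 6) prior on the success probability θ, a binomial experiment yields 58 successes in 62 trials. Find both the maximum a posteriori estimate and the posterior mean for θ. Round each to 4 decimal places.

MAP = 0.8831; posterior mean = 0.8734

Posterior: Beta(11+58, 6+4) = Beta(69, 10).
Mode = (69−1)/(69+10−2) = 68/77 = 0.8831.
Mean = 69/(69+10) = 69/79 = 0.8734.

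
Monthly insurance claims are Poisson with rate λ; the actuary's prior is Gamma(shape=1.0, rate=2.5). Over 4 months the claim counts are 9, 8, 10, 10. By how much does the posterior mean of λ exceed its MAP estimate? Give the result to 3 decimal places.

0.154

Σ counts = 37. Posterior: Gamma(shape = 1.0+37 = 38.0, rate = 2.5+4 = 6.5).
Mode = (α−1)/β = 37.0/6.5 = 5.692.
Mean = α/β = 38.0/6.5 = 5.846.
Difference = 5.846 − 5.692 = 0.154.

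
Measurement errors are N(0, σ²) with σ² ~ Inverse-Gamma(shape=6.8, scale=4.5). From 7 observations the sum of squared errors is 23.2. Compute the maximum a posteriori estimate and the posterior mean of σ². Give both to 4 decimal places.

Posterior: Inverse-Gamma(shape = 6.8+7/2 = 10.3, scale = 4.5+23.2/2 = 16.1).
Mode = β/(α+1) = 16.1/11.3 = 1.4248.
Mean = β/(α−1) = 16.1/9.3 = 1.7312.

maximum a posteriori estimate = 1.4248, posterior mean = 1.7312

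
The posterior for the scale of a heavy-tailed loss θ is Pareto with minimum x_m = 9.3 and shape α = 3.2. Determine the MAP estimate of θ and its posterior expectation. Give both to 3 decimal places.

The Pareto density is strictly decreasing on [x_m, ∞), so the mode is x_m = 9.300.
Mean = α·x_m/(α−1) = 3.2·9.3/2.2 = 13.527.
Mean > mode: the posterior has a right tail.

MAP = 9.300; posterior mean = 13.527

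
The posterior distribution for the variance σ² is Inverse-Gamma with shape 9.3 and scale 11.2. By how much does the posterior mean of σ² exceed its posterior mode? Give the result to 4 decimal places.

0.2620

Mode = β/(α+1) = 11.2/10.3 = 1.0874.
Mean = β/(α−1) = 11.2/8.3 = 1.3494.
Difference = 1.3494 − 1.0874 = 0.2620.
The mean is pulled above the mode by the posterior's right skew.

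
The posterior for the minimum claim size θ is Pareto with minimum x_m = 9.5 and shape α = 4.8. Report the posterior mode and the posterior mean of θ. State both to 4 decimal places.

The Pareto density is strictly decreasing on [x_m, ∞), so the mode is x_m = 9.5000.
Mean = α·x_m/(α−1) = 4.8·9.5/3.8 = 12.0000.
The mean is pulled above the mode by the posterior's right skew.

MAP = 9.5000, posterior mean = 12.0000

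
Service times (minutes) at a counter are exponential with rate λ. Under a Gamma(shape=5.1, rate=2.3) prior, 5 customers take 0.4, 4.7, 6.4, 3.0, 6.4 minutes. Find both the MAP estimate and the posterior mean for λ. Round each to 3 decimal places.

Σ times = 20.9. Posterior: Gamma(shape = 5.1+5 = 10.1, rate = 2.3+20.9 = 23.2).
Mode = (α−1)/β = 9.1/23.2 = 0.392.
Mean = α/β = 10.1/23.2 = 0.435.
Right-skewed posterior ⇒ mode < mean.

λ_MAP = 0.392, E[λ|data] = 0.435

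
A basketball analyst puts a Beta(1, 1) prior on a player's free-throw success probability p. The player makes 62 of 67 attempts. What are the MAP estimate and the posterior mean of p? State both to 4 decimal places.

Posterior: Beta(1+62, 1+5) = Beta(63, 6).
Mode = (63−1)/(63+6−2) = 62/67 = 0.9254.
With a flat prior the MAP equals the MLE, 62/67.
Mean = 63/(63+6) = 63/69 = 0.9130.
Left-skewed posterior ⇒ mean < mode.

MAP = 0.9254, posterior mean = 0.9130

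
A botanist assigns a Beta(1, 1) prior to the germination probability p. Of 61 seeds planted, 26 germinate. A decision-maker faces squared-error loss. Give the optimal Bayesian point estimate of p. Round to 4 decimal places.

0.4286

Posterior: Beta(1+26, 1+35) = Beta(27, 36).
Mode = (27−1)/(27+36−2) = 26/61 = 0.4262.
With a flat prior the MAP equals the MLE, 26/61.
Mean = 27/(27+36) = 27/63 = 0.4286.
Squared-error loss ⇒ the optimal estimator is the posterior mean.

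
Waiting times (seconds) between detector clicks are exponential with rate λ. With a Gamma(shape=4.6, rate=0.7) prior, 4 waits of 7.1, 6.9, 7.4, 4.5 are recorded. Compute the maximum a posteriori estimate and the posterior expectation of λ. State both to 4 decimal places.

Σ times = 25.9. Posterior: Gamma(shape = 4.6+4 = 8.6, rate = 0.7+25.9 = 26.6).
Mode = (α−1)/β = 7.6/26.6 = 0.2857.
Mean = α/β = 8.6/26.6 = 0.3233.

MAP: 0.2857. Posterior mean: 0.3233.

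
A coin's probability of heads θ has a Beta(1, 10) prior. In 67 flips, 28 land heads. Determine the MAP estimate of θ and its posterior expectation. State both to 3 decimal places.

MAP: 0.368. Posterior mean: 0.372.

Posterior: Beta(1+28, 10+39) = Beta(29, 49).
Mode = (29−1)/(29+49−2) = 28/76 = 0.368.
Mean = 29/(29+49) = 29/78 = 0.372.
Mean > mode: the posterior has a right tail.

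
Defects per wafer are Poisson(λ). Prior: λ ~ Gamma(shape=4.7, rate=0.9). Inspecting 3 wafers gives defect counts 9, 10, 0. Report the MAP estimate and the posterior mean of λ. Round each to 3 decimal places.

MAP estimate = 5.821, posterior mean = 6.077

Σ counts = 19. Posterior: Gamma(shape = 4.7+19 = 23.7, rate = 0.9+3 = 3.9).
Mode = (α−1)/β = 22.7/3.9 = 5.821.
Mean = α/β = 23.7/3.9 = 6.077.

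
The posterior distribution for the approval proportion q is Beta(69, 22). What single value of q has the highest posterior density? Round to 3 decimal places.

Mode = (69−1)/(69+22−2) = 68/89 = 0.764.
Mean = 69/(69+22) = 69/91 = 0.758.
This is the posterior mode — the MAP estimate.

0.764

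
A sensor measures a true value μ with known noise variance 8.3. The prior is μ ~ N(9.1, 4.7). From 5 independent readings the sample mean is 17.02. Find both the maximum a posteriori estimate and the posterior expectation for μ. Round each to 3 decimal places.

maximum a posteriori estimate = 14.953, posterior expectation = 14.953

Posterior for μ is Normal. Precision-weighted mean: (1/4.7·9.1 + 5/8.3·17.02) / (1/4.7 + 5/8.3) = 14.953.
A Normal posterior is symmetric, so mode = mean.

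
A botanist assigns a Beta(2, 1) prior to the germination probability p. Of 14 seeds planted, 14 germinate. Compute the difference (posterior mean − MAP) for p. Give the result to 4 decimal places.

Posterior: Beta(2+14, 1+0) = Beta(16, 1).
Since β = 1 ≤ 1 and α > 1, the Beta density is monotone increasing on [0,1]; the mode is at 1.
Mean = 16/(16+1) = 0.9412.
Difference = 0.9412 − 1.0000 = -0.0588.
Left-skewed posterior ⇒ mean < mode.

-0.0588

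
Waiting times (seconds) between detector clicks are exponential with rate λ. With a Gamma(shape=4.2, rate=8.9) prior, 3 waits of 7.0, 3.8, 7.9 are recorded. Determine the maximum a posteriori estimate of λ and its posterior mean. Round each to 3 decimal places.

maximum a posteriori estimate = 0.225, posterior mean = 0.261

Σ times = 18.7. Posterior: Gamma(shape = 4.2+3 = 7.2, rate = 8.9+18.7 = 27.6).
Mode = (α−1)/β = 6.2/27.6 = 0.225.
Mean = α/β = 7.2/27.6 = 0.261.
The posterior is right-skewed, so the mean exceeds the mode.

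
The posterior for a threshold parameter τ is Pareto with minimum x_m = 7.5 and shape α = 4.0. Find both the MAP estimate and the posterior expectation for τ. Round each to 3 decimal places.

MAP = 7.500; posterior mean = 10.000

The Pareto density is strictly decreasing on [x_m, ∞), so the mode is x_m = 7.500.
Mean = α·x_m/(α−1) = 4.0·7.5/3.0 = 10.000.
The mean is pulled above the mode by the posterior's right skew.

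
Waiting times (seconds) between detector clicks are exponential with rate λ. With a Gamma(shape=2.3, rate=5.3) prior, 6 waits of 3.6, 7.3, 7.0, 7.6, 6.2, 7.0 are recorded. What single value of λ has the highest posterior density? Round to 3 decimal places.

Σ times = 38.7. Posterior: Gamma(shape = 2.3+6 = 8.3, rate = 5.3+38.7 = 44.0).
Mode = (α−1)/β = 7.3/44.0 = 0.166.
Mean = α/β = 8.3/44.0 = 0.189.
This is the posterior mode — the MAP estimate.

0.166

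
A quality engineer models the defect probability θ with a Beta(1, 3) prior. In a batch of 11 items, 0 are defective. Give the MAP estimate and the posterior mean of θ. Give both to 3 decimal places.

MAP = 0.000; posterior mean = 0.067

Posterior: Beta(1+0, 3+11) = Beta(1, 14).
Since α = 1 ≤ 1 and β > 1, the Beta density is monotone decreasing on [0,1]; the mode is at 0.
Mean = 1/(1+14) = 0.067.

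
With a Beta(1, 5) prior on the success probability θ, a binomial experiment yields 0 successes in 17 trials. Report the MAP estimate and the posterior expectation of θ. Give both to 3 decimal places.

MAP: 0.000. Posterior mean: 0.043.

Posterior: Beta(1+0, 5+17) = Beta(1, 22).
Since α = 1 ≤ 1 and β > 1, the Beta density is monotone decreasing on [0,1]; the mode is at 0.
Mean = 1/(1+22) = 0.043.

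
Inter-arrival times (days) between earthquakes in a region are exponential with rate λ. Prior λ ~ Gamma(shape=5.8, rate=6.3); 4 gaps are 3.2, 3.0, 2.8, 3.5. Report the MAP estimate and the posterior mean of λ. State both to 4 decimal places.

MAP = 0.4681, posterior mean = 0.5213

Σ times = 12.5. Posterior: Gamma(shape = 5.8+4 = 9.8, rate = 6.3+12.5 = 18.8).
Mode = (α−1)/β = 8.8/18.8 = 0.4681.
Mean = α/β = 9.8/18.8 = 0.5213.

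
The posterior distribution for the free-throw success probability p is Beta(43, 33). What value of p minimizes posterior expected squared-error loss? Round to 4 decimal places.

0.5658

Mode = (43−1)/(43+33−2) = 42/74 = 0.5676.
Mean = 43/(43+33) = 43/76 = 0.5658.
Squared-error loss ⇒ the optimal estimator is the posterior mean.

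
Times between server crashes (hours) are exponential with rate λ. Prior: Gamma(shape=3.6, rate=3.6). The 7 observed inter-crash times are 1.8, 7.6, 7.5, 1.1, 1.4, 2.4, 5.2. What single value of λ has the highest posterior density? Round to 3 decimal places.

0.314

Σ times = 27.0. Posterior: Gamma(shape = 3.6+7 = 10.6, rate = 3.6+27.0 = 30.6).
Mode = (α−1)/β = 9.6/30.6 = 0.314.
Mean = α/β = 10.6/30.6 = 0.346.
This is the posterior mode — the MAP estimate.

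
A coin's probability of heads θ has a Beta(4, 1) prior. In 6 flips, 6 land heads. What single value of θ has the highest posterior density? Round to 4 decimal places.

1.0000

Posterior: Beta(4+6, 1+0) = Beta(10, 1).
Since β = 1 ≤ 1 and α > 1, the Beta density is monotone increasing on [0,1]; the mode is at 1.
Mean = 10/(10+1) = 0.9091.
This is the posterior mode — the MAP estimate.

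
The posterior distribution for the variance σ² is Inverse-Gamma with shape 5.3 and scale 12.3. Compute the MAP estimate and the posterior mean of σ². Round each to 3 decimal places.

Mode = β/(α+1) = 12.3/6.3 = 1.952.
Mean = β/(α−1) = 12.3/4.3 = 2.860.
Right-skewed posterior ⇒ mode < mean.

σ²_MAP = 1.952, E[σ²|data] = 2.860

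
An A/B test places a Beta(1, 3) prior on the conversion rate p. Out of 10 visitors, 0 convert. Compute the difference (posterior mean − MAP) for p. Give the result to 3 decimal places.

0.071

Posterior: Beta(1+0, 3+10) = Beta(1, 13).
Since α = 1 ≤ 1 and β > 1, the Beta density is monotone decreasing on [0,1]; the mode is at 0.
Mean = 1/(1+13) = 0.071.
Difference = 0.071 − 0.000 = 0.071.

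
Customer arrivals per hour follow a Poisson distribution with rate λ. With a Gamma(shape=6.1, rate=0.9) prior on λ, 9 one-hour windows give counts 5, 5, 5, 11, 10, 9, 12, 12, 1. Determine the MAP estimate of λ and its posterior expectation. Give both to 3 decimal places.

MAP = 7.586; posterior mean = 7.687

Σ counts = 70. Posterior: Gamma(shape = 6.1+70 = 76.1, rate = 0.9+9 = 9.9).
Mode = (α−1)/β = 75.1/9.9 = 7.586.
Mean = α/β = 76.1/9.9 = 7.687.
The mean is pulled above the mode by the posterior's right skew.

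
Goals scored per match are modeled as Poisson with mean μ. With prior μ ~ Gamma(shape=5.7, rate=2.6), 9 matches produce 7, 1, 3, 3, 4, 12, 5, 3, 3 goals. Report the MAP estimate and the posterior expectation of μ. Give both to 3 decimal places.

MAP estimate = 3.940, posterior expectation = 4.026

Σ counts = 41. Posterior: Gamma(shape = 5.7+41 = 46.7, rate = 2.6+9 = 11.6).
Mode = (α−1)/β = 45.7/11.6 = 3.940.
Mean = α/β = 46.7/11.6 = 4.026.
Mean > mode: the posterior has a right tail.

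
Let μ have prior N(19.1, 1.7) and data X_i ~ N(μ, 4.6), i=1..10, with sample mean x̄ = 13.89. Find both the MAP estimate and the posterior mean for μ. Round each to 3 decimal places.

Posterior for μ is Normal. Precision-weighted mean: (1/1.7·19.1 + 10/4.6·13.89) / (1/1.7 + 10/4.6) = 15.000.
A Normal posterior is symmetric, so mode = mean.

MAP = 15.000, posterior mean = 15.000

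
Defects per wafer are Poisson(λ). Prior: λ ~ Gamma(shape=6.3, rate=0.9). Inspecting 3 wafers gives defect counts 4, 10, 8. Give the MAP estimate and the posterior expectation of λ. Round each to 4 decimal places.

Σ counts = 22. Posterior: Gamma(shape = 6.3+22 = 28.3, rate = 0.9+3 = 3.9).
Mode = (α−1)/β = 27.3/3.9 = 7.0000.
Mean = α/β = 28.3/3.9 = 7.2564.

MAP = 7.0000, posterior mean = 7.2564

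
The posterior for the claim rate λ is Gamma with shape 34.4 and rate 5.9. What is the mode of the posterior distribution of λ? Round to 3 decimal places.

Mode = (α−1)/β = 33.4/5.9 = 5.661.
Mean = α/β = 34.4/5.9 = 5.831.
This is the posterior mode — the MAP estimate.

5.661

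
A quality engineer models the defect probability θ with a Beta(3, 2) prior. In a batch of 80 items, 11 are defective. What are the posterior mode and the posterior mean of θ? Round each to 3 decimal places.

Posterior: Beta(3+11, 2+69) = Beta(14, 71).
Mode = (14−1)/(14+71−2) = 13/83 = 0.157.
Mean = 14/(14+71) = 14/85 = 0.165.

θ_MAP = 0.157, E[θ|data] = 0.165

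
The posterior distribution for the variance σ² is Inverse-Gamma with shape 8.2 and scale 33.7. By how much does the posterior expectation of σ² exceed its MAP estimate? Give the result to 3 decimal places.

1.018

Mode = β/(α+1) = 33.7/9.2 = 3.663.
Mean = β/(α−1) = 33.7/7.2 = 4.681.
Difference = 4.681 − 3.663 = 1.018.
Mean > mode: the posterior has a right tail.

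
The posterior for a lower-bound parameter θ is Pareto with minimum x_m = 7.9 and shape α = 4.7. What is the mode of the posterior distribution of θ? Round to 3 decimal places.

7.900

The Pareto density is strictly decreasing on [x_m, ∞), so the mode is x_m = 7.900.
Mean = α·x_m/(α−1) = 4.7·7.9/3.7 = 10.035.
This is the posterior mode — the MAP estimate.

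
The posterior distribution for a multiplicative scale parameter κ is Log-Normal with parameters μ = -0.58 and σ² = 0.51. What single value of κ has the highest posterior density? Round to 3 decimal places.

Mode = exp(μ − σ²) = exp(-1.09) = 0.336.
Mean = exp(μ + σ²/2) = exp(-0.325) = 0.723.
This is the posterior mode — the MAP estimate.

0.336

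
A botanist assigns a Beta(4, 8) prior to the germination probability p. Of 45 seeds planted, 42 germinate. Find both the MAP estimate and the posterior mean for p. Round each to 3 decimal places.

Posterior: Beta(4+42, 8+3) = Beta(46, 11).
Mode = (46−1)/(46+11−2) = 45/55 = 0.818.
Mean = 46/(46+11) = 46/57 = 0.807.
The posterior is left-skewed, so the mode exceeds the mean.

MAP = 0.818; posterior mean = 0.807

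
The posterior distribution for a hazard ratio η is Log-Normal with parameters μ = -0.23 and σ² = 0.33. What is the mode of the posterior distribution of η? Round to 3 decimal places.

0.571

Mode = exp(μ − σ²) = exp(-0.56) = 0.571.
Mean = exp(μ + σ²/2) = exp(-0.065) = 0.937.
This is the posterior mode — the MAP estimate.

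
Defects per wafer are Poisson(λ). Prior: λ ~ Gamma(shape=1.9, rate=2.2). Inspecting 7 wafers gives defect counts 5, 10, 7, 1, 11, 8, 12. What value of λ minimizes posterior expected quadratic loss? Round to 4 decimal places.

Σ counts = 54. Posterior: Gamma(shape = 1.9+54 = 55.9, rate = 2.2+7 = 9.2).
Mode = (α−1)/β = 54.9/9.2 = 5.9674.
Mean = α/β = 55.9/9.2 = 6.0761.
Quadratic loss ⇒ the optimal estimator is the posterior mean.

6.0761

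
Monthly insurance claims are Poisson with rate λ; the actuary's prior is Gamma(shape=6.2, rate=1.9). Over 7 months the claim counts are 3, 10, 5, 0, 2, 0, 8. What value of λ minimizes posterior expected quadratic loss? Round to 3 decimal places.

3.843

Σ counts = 28. Posterior: Gamma(shape = 6.2+28 = 34.2, rate = 1.9+7 = 8.9).
Mode = (α−1)/β = 33.2/8.9 = 3.730.
Mean = α/β = 34.2/8.9 = 3.843.
Quadratic loss ⇒ the optimal estimator is the posterior mean.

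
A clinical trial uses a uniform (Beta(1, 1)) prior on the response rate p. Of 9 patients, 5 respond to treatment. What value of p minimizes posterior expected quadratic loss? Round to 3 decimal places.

Posterior: Beta(1+5, 1+4) = Beta(6, 5).
Mode = (6−1)/(6+5−2) = 5/9 = 0.556.
With a flat prior the MAP equals the MLE, 5/9.
Mean = 6/(6+5) = 6/11 = 0.545.
Quadratic loss ⇒ the optimal estimator is the posterior mean.

0.545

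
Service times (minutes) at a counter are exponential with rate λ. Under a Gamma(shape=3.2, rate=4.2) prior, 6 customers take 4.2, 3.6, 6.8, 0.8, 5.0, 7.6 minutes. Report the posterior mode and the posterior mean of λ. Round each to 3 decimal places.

Σ times = 28.0. Posterior: Gamma(shape = 3.2+6 = 9.2, rate = 4.2+28.0 = 32.2).
Mode = (α−1)/β = 8.2/32.2 = 0.255.
Mean = α/β = 9.2/32.2 = 0.286.
The posterior is right-skewed, so the mean exceeds the mode.

MAP = 0.255, posterior mean = 0.286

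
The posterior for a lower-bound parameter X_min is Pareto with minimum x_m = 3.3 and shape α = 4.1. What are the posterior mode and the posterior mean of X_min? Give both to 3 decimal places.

MAP = 3.300; posterior mean = 4.365

The Pareto density is strictly decreasing on [x_m, ∞), so the mode is x_m = 3.300.
Mean = α·x_m/(α−1) = 4.1·3.3/3.1 = 4.365.
Mean > mode: the posterior has a right tail.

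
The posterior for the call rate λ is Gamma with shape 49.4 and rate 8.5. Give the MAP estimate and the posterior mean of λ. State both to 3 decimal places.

λ_MAP = 5.694, E[λ|data] = 5.812

Mode = (α−1)/β = 48.4/8.5 = 5.694.
Mean = α/β = 49.4/8.5 = 5.812.
Right-skewed posterior ⇒ mode < mean.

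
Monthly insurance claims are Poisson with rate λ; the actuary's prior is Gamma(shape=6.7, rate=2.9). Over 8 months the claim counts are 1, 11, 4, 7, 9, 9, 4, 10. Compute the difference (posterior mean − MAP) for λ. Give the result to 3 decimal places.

0.092

Σ counts = 55. Posterior: Gamma(shape = 6.7+55 = 61.7, rate = 2.9+8 = 10.9).
Mode = (α−1)/β = 60.7/10.9 = 5.569.
Mean = α/β = 61.7/10.9 = 5.661.
Difference = 5.661 − 5.569 = 0.092.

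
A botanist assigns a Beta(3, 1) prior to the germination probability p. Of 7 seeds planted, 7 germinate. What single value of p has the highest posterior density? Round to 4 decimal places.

Posterior: Beta(3+7, 1+0) = Beta(10, 1).
Since β = 1 ≤ 1 and α > 1, the Beta density is monotone increasing on [0,1]; the mode is at 1.
Mean = 10/(10+1) = 0.9091.
This is the posterior mode — the MAP estimate.

1.0000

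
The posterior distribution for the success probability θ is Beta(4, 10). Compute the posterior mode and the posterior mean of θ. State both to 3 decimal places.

θ_MAP = 0.250, E[θ|data] = 0.286

Mode = (4−1)/(4+10−2) = 3/12 = 0.250.
Mean = 4/(4+10) = 4/14 = 0.286.
Mean > mode: the posterior has a right tail.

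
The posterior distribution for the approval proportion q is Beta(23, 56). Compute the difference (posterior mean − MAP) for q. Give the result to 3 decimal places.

Mode = (23−1)/(23+56−2) = 22/77 = 0.286.
Mean = 23/(23+56) = 23/79 = 0.291.
Difference = 0.291 − 0.286 = 0.005.
Mean > mode: the posterior has a right tail.

0.005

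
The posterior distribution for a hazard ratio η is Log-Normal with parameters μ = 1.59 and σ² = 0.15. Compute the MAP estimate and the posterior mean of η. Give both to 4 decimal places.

η_MAP = 4.2207, E[η|data] = 5.2857

Mode = exp(μ − σ²) = exp(1.44) = 4.2207.
Mean = exp(μ + σ²/2) = exp(1.665) = 5.2857.
Mean > mode: the posterior has a right tail.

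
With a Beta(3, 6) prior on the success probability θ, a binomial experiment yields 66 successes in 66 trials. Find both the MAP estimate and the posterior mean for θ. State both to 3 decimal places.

MAP = 0.932; posterior mean = 0.920

Posterior: Beta(3+66, 6+0) = Beta(69, 6).
Mode = (69−1)/(69+6−2) = 68/73 = 0.932.
Mean = 69/(69+6) = 69/75 = 0.920.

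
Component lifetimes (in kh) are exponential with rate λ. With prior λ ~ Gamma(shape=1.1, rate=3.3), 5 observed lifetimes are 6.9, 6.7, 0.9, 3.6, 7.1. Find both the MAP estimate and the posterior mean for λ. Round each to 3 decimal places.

MAP: 0.179. Posterior mean: 0.214.

Σ times = 25.2. Posterior: Gamma(shape = 1.1+5 = 6.1, rate = 3.3+25.2 = 28.5).
Mode = (α−1)/β = 5.1/28.5 = 0.179.
Mean = α/β = 6.1/28.5 = 0.214.
The posterior is right-skewed, so the mean exceeds the mode.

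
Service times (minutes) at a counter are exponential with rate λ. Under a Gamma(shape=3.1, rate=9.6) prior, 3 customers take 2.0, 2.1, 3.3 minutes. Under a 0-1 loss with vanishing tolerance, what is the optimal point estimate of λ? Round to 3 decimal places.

Σ times = 7.4. Posterior: Gamma(shape = 3.1+3 = 6.1, rate = 9.6+7.4 = 17.0).
Mode = (α−1)/β = 5.1/17.0 = 0.300.
Mean = α/β = 6.1/17.0 = 0.359.
This is the posterior mode — the MAP estimate.

0.300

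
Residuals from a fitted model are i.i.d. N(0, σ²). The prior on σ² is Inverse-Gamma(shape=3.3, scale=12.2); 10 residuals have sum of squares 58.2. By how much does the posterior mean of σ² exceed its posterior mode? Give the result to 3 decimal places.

1.217

Posterior: Inverse-Gamma(shape = 3.3+10/2 = 8.3, scale = 12.2+58.2/2 = 41.3).
Mode = β/(α+1) = 41.3/9.3 = 4.441.
Mean = β/(α−1) = 41.3/7.3 = 5.658.
Difference = 5.658 − 4.441 = 1.217.
The posterior is right-skewed, so the mean exceeds the mode.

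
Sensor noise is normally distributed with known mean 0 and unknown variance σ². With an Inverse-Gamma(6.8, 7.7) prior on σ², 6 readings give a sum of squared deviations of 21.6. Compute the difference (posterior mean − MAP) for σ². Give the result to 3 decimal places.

Posterior: Inverse-Gamma(shape = 6.8+6/2 = 9.8, scale = 7.7+21.6/2 = 18.5).
Mode = β/(α+1) = 18.5/10.8 = 1.713.
Mean = β/(α−1) = 18.5/8.8 = 2.102.
Difference = 2.102 − 1.713 = 0.389.
The mean is pulled above the mode by the posterior's right skew.

0.389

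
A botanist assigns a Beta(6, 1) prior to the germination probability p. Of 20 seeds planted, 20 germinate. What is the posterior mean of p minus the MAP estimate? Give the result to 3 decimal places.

-0.037

Posterior: Beta(6+20, 1+0) = Beta(26, 1).
Since β = 1 ≤ 1 and α > 1, the Beta density is monotone increasing on [0,1]; the mode is at 1.
Mean = 26/(26+1) = 0.963.
Difference = 0.963 − 1.000 = -0.037.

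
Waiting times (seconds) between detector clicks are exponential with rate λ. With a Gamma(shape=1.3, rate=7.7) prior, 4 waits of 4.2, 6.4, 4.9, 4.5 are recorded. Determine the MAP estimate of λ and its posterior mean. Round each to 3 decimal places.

Σ times = 20.0. Posterior: Gamma(shape = 1.3+4 = 5.3, rate = 7.7+20.0 = 27.7).
Mode = (α−1)/β = 4.3/27.7 = 0.155.
Mean = α/β = 5.3/27.7 = 0.191.

MAP: 0.155. Posterior mean: 0.191.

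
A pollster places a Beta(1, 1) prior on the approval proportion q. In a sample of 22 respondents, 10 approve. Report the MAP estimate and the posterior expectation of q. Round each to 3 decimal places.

MAP = 0.455, posterior mean = 0.458

Posterior: Beta(1+10, 1+12) = Beta(11, 13).
Mode = (11−1)/(11+13−2) = 10/22 = 0.455.
Mean = 11/(11+13) = 11/24 = 0.458.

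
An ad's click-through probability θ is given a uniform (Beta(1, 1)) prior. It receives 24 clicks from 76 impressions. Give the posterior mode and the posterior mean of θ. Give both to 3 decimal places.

Posterior: Beta(1+24, 1+52) = Beta(25, 53).
Mode = (25−1)/(25+53−2) = 24/76 = 0.316.
With a flat prior the MAP equals the MLE, 24/76.
Mean = 25/(25+53) = 25/78 = 0.321.

MAP = 0.316; posterior mean = 0.321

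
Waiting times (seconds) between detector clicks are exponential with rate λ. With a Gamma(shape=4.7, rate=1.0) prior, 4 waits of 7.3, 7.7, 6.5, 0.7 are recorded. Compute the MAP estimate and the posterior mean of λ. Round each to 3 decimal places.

Σ times = 22.2. Posterior: Gamma(shape = 4.7+4 = 8.7, rate = 1.0+22.2 = 23.2).
Mode = (α−1)/β = 7.7/23.2 = 0.332.
Mean = α/β = 8.7/23.2 = 0.375.
The mean is pulled above the mode by the posterior's right skew.

MAP: 0.332. Posterior mean: 0.375.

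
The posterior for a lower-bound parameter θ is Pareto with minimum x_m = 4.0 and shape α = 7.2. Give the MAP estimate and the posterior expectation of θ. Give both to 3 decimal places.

The Pareto density is strictly decreasing on [x_m, ∞), so the mode is x_m = 4.000.
Mean = α·x_m/(α−1) = 7.2·4.0/6.2 = 4.645.
Right-skewed posterior ⇒ mode < mean.

MAP: 4.000. Posterior mean: 4.645.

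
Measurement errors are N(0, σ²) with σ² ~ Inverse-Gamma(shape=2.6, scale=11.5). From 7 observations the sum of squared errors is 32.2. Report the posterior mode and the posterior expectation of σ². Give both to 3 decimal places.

Posterior: Inverse-Gamma(shape = 2.6+7/2 = 6.1, scale = 11.5+32.2/2 = 27.6).
Mode = β/(α+1) = 27.6/7.1 = 3.887.
Mean = β/(α−1) = 27.6/5.1 = 5.412.
The posterior is right-skewed, so the mean exceeds the mode.

MAP = 3.887; posterior mean = 5.412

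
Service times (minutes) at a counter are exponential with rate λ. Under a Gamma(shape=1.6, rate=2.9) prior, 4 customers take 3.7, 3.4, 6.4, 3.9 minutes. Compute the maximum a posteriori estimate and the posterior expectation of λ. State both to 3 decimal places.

Σ times = 17.4. Posterior: Gamma(shape = 1.6+4 = 5.6, rate = 2.9+17.4 = 20.3).
Mode = (α−1)/β = 4.6/20.3 = 0.227.
Mean = α/β = 5.6/20.3 = 0.276.
The mean is pulled above the mode by the posterior's right skew.

MAP: 0.227. Posterior mean: 0.276.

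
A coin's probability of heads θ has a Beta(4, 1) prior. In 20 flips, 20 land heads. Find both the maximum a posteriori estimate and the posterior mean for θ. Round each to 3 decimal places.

Posterior: Beta(4+20, 1+0) = Beta(24, 1).
Since β = 1 ≤ 1 and α > 1, the Beta density is monotone increasing on [0,1]; the mode is at 1.
Mean = 24/(24+1) = 0.960.
The mean is pulled below the mode by the posterior's left skew.

MAP = 1.000, posterior mean = 0.960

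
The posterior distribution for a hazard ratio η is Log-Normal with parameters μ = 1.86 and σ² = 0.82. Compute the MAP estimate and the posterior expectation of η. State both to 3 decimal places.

Mode = exp(μ − σ²) = exp(1.04) = 2.829.
Mean = exp(μ + σ²/2) = exp(2.270) = 9.679.
Mean > mode: the posterior has a right tail.

MAP estimate = 2.829, posterior expectation = 9.679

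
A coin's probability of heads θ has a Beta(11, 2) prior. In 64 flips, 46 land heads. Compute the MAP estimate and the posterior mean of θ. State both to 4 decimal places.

θ_MAP = 0.7467, E[θ|data] = 0.7403

Posterior: Beta(11+46, 2+18) = Beta(57, 20).
Mode = (57−1)/(57+20−2) = 56/75 = 0.7467.
Mean = 57/(57+20) = 57/77 = 0.7403.
The mean is pulled below the mode by the posterior's left skew.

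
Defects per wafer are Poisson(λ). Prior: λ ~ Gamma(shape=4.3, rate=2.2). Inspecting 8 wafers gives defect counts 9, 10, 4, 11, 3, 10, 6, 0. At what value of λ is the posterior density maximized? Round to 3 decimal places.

5.520

Σ counts = 53. Posterior: Gamma(shape = 4.3+53 = 57.3, rate = 2.2+8 = 10.2).
Mode = (α−1)/β = 56.3/10.2 = 5.520.
Mean = α/β = 57.3/10.2 = 5.618.
This is the posterior mode — the MAP estimate.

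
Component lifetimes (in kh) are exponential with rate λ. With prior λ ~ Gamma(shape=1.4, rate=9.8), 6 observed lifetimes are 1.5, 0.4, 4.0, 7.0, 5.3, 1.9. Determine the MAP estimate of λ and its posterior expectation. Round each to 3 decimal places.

MAP = 0.214, posterior mean = 0.247

Σ times = 20.1. Posterior: Gamma(shape = 1.4+6 = 7.4, rate = 9.8+20.1 = 29.9).
Mode = (α−1)/β = 6.4/29.9 = 0.214.
Mean = α/β = 7.4/29.9 = 0.247.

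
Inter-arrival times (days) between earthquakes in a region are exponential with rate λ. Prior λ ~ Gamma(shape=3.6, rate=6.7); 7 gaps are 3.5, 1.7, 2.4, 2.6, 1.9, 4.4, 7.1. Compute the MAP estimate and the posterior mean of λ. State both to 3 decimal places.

MAP: 0.317. Posterior mean: 0.350.

Σ times = 23.6. Posterior: Gamma(shape = 3.6+7 = 10.6, rate = 6.7+23.6 = 30.3).
Mode = (α−1)/β = 9.6/30.3 = 0.317.
Mean = α/β = 10.6/30.3 = 0.350.
The mean is pulled above the mode by the posterior's right skew.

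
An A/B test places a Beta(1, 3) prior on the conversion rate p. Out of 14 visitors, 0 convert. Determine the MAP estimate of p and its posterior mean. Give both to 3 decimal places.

MAP = 0.000; posterior mean = 0.056

Posterior: Beta(1+0, 3+14) = Beta(1, 17).
Since α = 1 ≤ 1 and β > 1, the Beta density is monotone decreasing on [0,1]; the mode is at 0.
Mean = 1/(1+17) = 0.056.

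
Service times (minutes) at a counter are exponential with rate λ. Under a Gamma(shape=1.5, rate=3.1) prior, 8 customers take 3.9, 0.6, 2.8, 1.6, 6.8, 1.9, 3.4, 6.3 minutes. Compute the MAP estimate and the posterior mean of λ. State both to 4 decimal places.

Σ times = 27.3. Posterior: Gamma(shape = 1.5+8 = 9.5, rate = 3.1+27.3 = 30.4).
Mode = (α−1)/β = 8.5/30.4 = 0.2796.
Mean = α/β = 9.5/30.4 = 0.3125.
The posterior is right-skewed, so the mean exceeds the mode.

λ_MAP = 0.2796, E[λ|data] = 0.3125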